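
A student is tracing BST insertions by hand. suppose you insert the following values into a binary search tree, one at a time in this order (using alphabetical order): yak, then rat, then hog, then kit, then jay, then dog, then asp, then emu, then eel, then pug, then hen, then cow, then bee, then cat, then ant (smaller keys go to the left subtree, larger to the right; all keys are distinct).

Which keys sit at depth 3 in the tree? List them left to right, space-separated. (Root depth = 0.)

Insert yak: tree is empty, so yak becomes the root.
Insert rat: rat < yak → go left. Place as left child of yak.
Insert hog: hog < yak → go left; hog < rat → go left. Place as left child of rat.
Insert kit: kit < yak → go left; kit < rat → go left; kit > hog → go right. Place as right child of hog.
Insert jay: jay < yak → go left; jay < rat → go left; jay > hog → go right; jay < kit → go left. Place as left child of kit.
Insert dog: dog < yak → go left; dog < rat → go left; dog < hog → go left. Place as left child of hog.
Insert asp: asp < yak → go left; asp < rat → go left; asp < hog → go left; asp < dog → go left. Place as left child of dog.
Insert emu: emu < yak → go left; emu < rat → go left; emu < hog → go left; emu > dog → go right. Place as right child of dog.
Insert eel: eel < yak → go left; eel < rat → go left; eel < hog → go left; eel > dog → go right; eel < emu → go left. Place as left child of emu.
Insert pug: pug < yak → go left; pug < rat → go left; pug > hog → go right; pug > kit → go right. Place as right child of kit.
Insert hen: hen < yak → go left; hen < rat → go left; hen < hog → go left; hen > dog → go right; hen > emu → go right. Place as right child of emu.
Insert cow: cow < yak → go left; cow < rat → go left; cow < hog → go left; cow < dog → go left; cow > asp → go right. Place as right child of asp.
Insert bee: bee < yak → go left; bee < rat → go left; bee < hog → go left; bee < dog → go left; bee > asp → go right; bee < cow → go left. Place as left child of cow.
Insert cat: cat < yak → go left; cat < rat → go left; cat < hog → go left; cat < dog → go left; cat > asp → go right; cat < cow → go left; cat > bee → go right. Place as right child of bee.
Insert ant: ant < yak → go left; ant < rat → go left; ant < hog → go left; ant < dog → go left; ant < asp → go left. Place as left child of asp.

dog kit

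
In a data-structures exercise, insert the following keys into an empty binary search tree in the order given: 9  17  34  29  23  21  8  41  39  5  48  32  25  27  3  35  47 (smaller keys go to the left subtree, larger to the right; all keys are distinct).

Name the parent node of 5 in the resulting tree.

9: root
17: right child of 9 (depth 1)
34: right child of 17 (depth 2)
29: left child of 34 (depth 3)
23: left child of 29 (depth 4)
21: left child of 23 (depth 5)
8: left child of 9 (depth 1)
41: right child of 34 (depth 3)
39: left child of 41 (depth 4)
5: left child of 8 (depth 2)
48: right child of 41 (depth 4)
32: right child of 29 (depth 4)
25: right child of 23 (depth 5)
27: right child of 25 (depth 6)
3: left child of 5 (depth 3)
35: left child of 39 (depth 5)
47: left child of 48 (depth 5)

8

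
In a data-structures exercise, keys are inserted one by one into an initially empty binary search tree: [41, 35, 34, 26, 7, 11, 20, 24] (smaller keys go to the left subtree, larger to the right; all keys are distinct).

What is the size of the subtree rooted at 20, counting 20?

2

41: root
35: left child of 41 (depth 1)
34: left child of 35 (depth 2)
26: left child of 34 (depth 3)
7: left child of 26 (depth 4)
11: right child of 7 (depth 5)
20: right child of 11 (depth 6)
24: right child of 20 (depth 7)

Subtree rooted at 20 contains: 20, 24 — 2 nodes.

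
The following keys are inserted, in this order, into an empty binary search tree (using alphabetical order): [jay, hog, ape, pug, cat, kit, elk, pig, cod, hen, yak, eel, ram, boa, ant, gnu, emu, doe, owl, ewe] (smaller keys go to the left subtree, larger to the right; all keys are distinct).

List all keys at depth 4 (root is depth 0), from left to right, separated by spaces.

Insert jay: tree is empty, so jay becomes the root.
Insert hog: hog < jay → go left. Place as left child of jay.
Insert ape: ape < jay → go left; ape < hog → go left. Place as left child of hog.
Insert pug: pug > jay → go right. Place as right child of jay.
Insert cat: cat < jay → go left; cat < hog → go left; cat > ape → go right. Place as right child of ape.
Insert kit: kit > jay → go right; kit < pug → go left. Place as left child of pug.
Insert elk: elk < jay → go left; elk < hog → go left; elk > ape → go right; elk > cat → go right. Place as right child of cat.
Insert pig: pig > jay → go right; pig < pug → go left; pig > kit → go right. Place as right child of kit.
Insert cod: cod < jay → go left; cod < hog → go left; cod > ape → go right; cod > cat → go right; cod < elk → go left. Place as left child of elk.
Insert hen: hen < jay → go left; hen < hog → go left; hen > ape → go right; hen > cat → go right; hen > elk → go right. Place as right child of elk.
Insert yak: yak > jay → go right; yak > pug → go right. Place as right child of pug.
Insert eel: eel < jay → go left; eel < hog → go left; eel > ape → go right; eel > cat → go right; eel < elk → go left; eel > cod → go right. Place as right child of cod.
Insert ram: ram > jay → go right; ram > pug → go right; ram < yak → go left. Place as left child of yak.
Insert boa: boa < jay → go left; boa < hog → go left; boa > ape → go right; boa < cat → go left. Place as left child of cat.
Insert ant: ant < jay → go left; ant < hog → go left; ant < ape → go left. Place as left child of ape.
Insert gnu: gnu < jay → go left; gnu < hog → go left; gnu > ape → go right; gnu > cat → go right; gnu > elk → go right; gnu < hen → go left. Place as left child of hen.
Insert emu: emu < jay → go left; emu < hog → go left; emu > ape → go right; emu > cat → go right; emu > elk → go right; emu < hen → go left; emu < gnu → go left. Place as left child of gnu.
Insert doe: doe < jay → go left; doe < hog → go left; doe > ape → go right; doe > cat → go right; doe < elk → go left; doe > cod → go right; doe < eel → go left. Place as left child of eel.
Insert owl: owl > jay → go right; owl < pug → go left; owl > kit → go right; owl < pig → go left. Place as left child of pig.
Insert ewe: ewe < jay → go left; ewe < hog → go left; ewe > ape → go right; ewe > cat → go right; ewe > elk → go right; ewe < hen → go left; ewe < gnu → go left; ewe > emu → go right. Place as right child of emu.

boa elk owl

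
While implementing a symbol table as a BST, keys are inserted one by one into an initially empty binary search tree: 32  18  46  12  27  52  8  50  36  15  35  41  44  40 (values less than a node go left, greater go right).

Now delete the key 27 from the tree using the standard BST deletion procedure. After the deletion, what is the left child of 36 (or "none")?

Resulting structure (node: left, right):
  32: L=18, R=46
  18: L=12, R=27
  46: L=36, R=52
  12: L=8, R=15
  27: L=–, R=–
  52: L=50, R=–
  8: L=–, R=–
  50: L=–, R=–
  36: L=35, R=41
  15: L=–, R=–
  35: L=–, R=–
  41: L=40, R=44
  44: L=–, R=–
  40: L=–, R=–

Delete 27 (at most one child — splice it out).
After deletion, 36's left child: 35.

35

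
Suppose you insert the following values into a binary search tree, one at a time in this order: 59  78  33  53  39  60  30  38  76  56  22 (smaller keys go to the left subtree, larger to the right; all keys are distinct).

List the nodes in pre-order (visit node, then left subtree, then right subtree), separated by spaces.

59: root
78: right child of 59 (depth 1)
33: left child of 59 (depth 1)
53: right child of 33 (depth 2)
39: left child of 53 (depth 3)
60: left child of 78 (depth 2)
30: left child of 33 (depth 2)
38: left child of 39 (depth 4)
76: right child of 60 (depth 3)
56: right child of 53 (depth 3)
22: left child of 30 (depth 3)

59 33 30 22 53 39 38 56 78 60 76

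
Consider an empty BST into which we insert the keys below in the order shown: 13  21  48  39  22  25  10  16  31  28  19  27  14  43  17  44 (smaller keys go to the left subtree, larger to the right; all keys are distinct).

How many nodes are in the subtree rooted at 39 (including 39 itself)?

8

Insert 13: tree is empty, so 13 becomes the root.
Insert 21: 21 > 13 → go right. Place as right child of 13.
Insert 48: 48 > 13 → go right; 48 > 21 → go right. Place as right child of 21.
Insert 39: 39 > 13 → go right; 39 > 21 → go right; 39 < 48 → go left. Place as left child of 48.
Insert 22: 22 > 13 → go right; 22 > 21 → go right; 22 < 48 → go left; 22 < 39 → go left. Place as left child of 39.
Insert 25: 25 > 13 → go right; 25 > 21 → go right; 25 < 48 → go left; 25 < 39 → go left; 25 > 22 → go right. Place as right child of 22.
Insert 10: 10 < 13 → go left. Place as left child of 13.
Insert 16: 16 > 13 → go right; 16 < 21 → go left. Place as left child of 21.
Insert 31: 31 > 13 → go right; 31 > 21 → go right; 31 < 48 → go left; 31 < 39 → go left; 31 > 22 → go right; 31 > 25 → go right. Place as right child of 25.
Insert 28: 28 > 13 → go right; 28 > 21 → go right; 28 < 48 → go left; 28 < 39 → go left; 28 > 22 → go right; 28 > 25 → go right; 28 < 31 → go left. Place as left child of 31.
Insert 19: 19 > 13 → go right; 19 < 21 → go left; 19 > 16 → go right. Place as right child of 16.
Insert 27: 27 > 13 → go right; 27 > 21 → go right; 27 < 48 → go left; 27 < 39 → go left; 27 > 22 → go right; 27 > 25 → go right; 27 < 31 → go left; 27 < 28 → go left. Place as left child of 28.
Insert 14: 14 > 13 → go right; 14 < 21 → go left; 14 < 16 → go left. Place as left child of 16.
Insert 43: 43 > 13 → go right; 43 > 21 → go right; 43 < 48 → go left; 43 > 39 → go right. Place as right child of 39.
Insert 17: 17 > 13 → go right; 17 < 21 → go left; 17 > 16 → go right; 17 < 19 → go left. Place as left child of 19.
Insert 44: 44 > 13 → go right; 44 > 21 → go right; 44 < 48 → go left; 44 > 39 → go right; 44 > 43 → go right. Place as right child of 43.

Subtree rooted at 39 contains: 39, 22, 25, 31, 28, 27, 43, 44 — 8 nodes.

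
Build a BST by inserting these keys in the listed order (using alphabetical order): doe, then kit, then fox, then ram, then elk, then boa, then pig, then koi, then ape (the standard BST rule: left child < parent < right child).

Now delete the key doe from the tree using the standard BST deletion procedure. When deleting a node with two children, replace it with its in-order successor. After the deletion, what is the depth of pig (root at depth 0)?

Resulting structure (node: left, right):
  doe: L=boa, R=kit
  kit: L=fox, R=ram
  fox: L=elk, R=–
  ram: L=pig, R=–
  elk: L=–, R=–
  boa: L=ape, R=–
  pig: L=koi, R=–
  koi: L=–, R=–
  ape: L=–, R=–

Delete doe (two children — replace with in-order successor).
After deletion, path to pig: elk → kit → ram → pig.

3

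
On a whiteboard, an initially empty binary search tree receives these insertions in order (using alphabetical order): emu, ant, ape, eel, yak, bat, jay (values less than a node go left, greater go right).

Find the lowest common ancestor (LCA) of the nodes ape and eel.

emu: root
ant: left child of emu (depth 1)
ape: right child of ant (depth 2)
eel: right child of ape (depth 3)
yak: right child of emu (depth 1)
bat: left child of eel (depth 4)
jay: left child of yak (depth 2)

Path to ape: emu → ant → ape
Path to eel: emu → ant → ape → eel
ape lies on both paths and is an ancestor of the other node.

ape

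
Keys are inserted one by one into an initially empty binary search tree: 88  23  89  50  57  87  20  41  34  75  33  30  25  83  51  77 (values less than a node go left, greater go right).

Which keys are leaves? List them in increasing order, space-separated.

88: root
23: left child of 88 (depth 1)
89: right child of 88 (depth 1)
50: right child of 23 (depth 2)
57: right child of 50 (depth 3)
87: right child of 57 (depth 4)
20: left child of 23 (depth 2)
41: left child of 50 (depth 3)
34: left child of 41 (depth 4)
75: left child of 87 (depth 5)
33: left child of 34 (depth 5)
30: left child of 33 (depth 6)
25: left child of 30 (depth 7)
83: right child of 75 (depth 6)
51: left child of 57 (depth 4)
77: left child of 83 (depth 7)

20 25 51 77 89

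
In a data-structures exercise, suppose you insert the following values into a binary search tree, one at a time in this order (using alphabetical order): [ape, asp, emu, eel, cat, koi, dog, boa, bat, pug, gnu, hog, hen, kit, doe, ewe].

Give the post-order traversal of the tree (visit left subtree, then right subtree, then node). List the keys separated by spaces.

ape: root
asp: right child of ape (depth 1)
emu: right child of asp (depth 2)
eel: left child of emu (depth 3)
cat: left child of eel (depth 4)
koi: right child of emu (depth 3)
dog: right child of cat (depth 5)
boa: left child of cat (depth 5)
bat: left child of boa (depth 6)
pug: right child of koi (depth 4)
gnu: left child of koi (depth 4)
hog: right child of gnu (depth 5)
hen: left child of hog (depth 6)
kit: right child of hog (depth 6)
doe: left child of dog (depth 6)
ewe: left child of gnu (depth 5)

bat boa doe dog cat eel ewe hen kit hog gnu pug koi emu asp ape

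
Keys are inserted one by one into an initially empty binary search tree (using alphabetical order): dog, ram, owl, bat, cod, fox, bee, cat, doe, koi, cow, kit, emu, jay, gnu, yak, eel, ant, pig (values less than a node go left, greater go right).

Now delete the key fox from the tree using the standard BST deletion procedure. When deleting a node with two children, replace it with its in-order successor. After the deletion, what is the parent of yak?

dog: root
ram: right child of dog (depth 1)
owl: left child of ram (depth 2)
bat: left child of dog (depth 1)
cod: right child of bat (depth 2)
fox: left child of owl (depth 3)
bee: left child of cod (depth 3)
cat: right child of bee (depth 4)
doe: right child of cod (depth 3)
koi: right child of fox (depth 4)
cow: left child of doe (depth 4)
kit: left child of koi (depth 5)
emu: left child of fox (depth 4)
jay: left child of kit (depth 6)
gnu: left child of jay (depth 7)
yak: right child of ram (depth 2)
eel: left child of emu (depth 5)
ant: left child of bat (depth 2)
pig: right child of owl (depth 3)

Delete fox (two children — replace with in-order successor).
After deletion, yak's parent is ram.

ram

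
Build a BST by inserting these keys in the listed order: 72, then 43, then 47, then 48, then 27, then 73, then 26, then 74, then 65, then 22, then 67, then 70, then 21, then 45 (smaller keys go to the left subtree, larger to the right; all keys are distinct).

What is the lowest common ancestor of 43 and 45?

43

72: root
43: left child of 72 (depth 1)
47: right child of 43 (depth 2)
48: right child of 47 (depth 3)
27: left child of 43 (depth 2)
73: right child of 72 (depth 1)
26: left child of 27 (depth 3)
74: right child of 73 (depth 2)
65: right child of 48 (depth 4)
22: left child of 26 (depth 4)
67: right child of 65 (depth 5)
70: right child of 67 (depth 6)
21: left child of 22 (depth 5)
45: left child of 47 (depth 3)

Path to 43: 72 → 43
Path to 45: 72 → 43 → 47 → 45
43 lies on both paths and is an ancestor of the other node.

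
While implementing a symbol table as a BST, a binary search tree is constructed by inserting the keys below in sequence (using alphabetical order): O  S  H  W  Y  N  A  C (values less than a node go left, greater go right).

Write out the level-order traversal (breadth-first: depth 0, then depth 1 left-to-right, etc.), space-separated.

O H S A N W C Y

Insert O: tree is empty, so O becomes the root.
Insert S: S > O → go right. Place as right child of O.
Insert H: H < O → go left. Place as left child of O.
Insert W: W > O → go right; W > S → go right. Place as right child of S.
Insert Y: Y > O → go right; Y > S → go right; Y > W → go right. Place as right child of W.
Insert N: N < O → go left; N > H → go right. Place as right child of H.
Insert A: A < O → go left; A < H → go left. Place as left child of H.
Insert C: C < O → go left; C < H → go left; C > A → go right. Place as right child of A.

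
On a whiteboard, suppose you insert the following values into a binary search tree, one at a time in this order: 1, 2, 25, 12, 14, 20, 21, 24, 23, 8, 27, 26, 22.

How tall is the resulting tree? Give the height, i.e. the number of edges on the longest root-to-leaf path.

9

Insert 1: tree is empty, so 1 becomes the root.
Insert 2: 2 > 1 → go right. Place as right child of 1.
Insert 25: 25 > 1 → go right; 25 > 2 → go right. Place as right child of 2.
Insert 12: 12 > 1 → go right; 12 > 2 → go right; 12 < 25 → go left. Place as left child of 25.
Insert 14: 14 > 1 → go right; 14 > 2 → go right; 14 < 25 → go left; 14 > 12 → go right. Place as right child of 12.
Insert 20: 20 > 1 → go right; 20 > 2 → go right; 20 < 25 → go left; 20 > 12 → go right; 20 > 14 → go right. Place as right child of 14.
Insert 21: 21 > 1 → go right; 21 > 2 → go right; 21 < 25 → go left; 21 > 12 → go right; 21 > 14 → go right; 21 > 20 → go right. Place as right child of 20.
Insert 24: 24 > 1 → go right; 24 > 2 → go right; 24 < 25 → go left; 24 > 12 → go right; 24 > 14 → go right; 24 > 20 → go right; 24 > 21 → go right. Place as right child of 21.
Insert 23: 23 > 1 → go right; 23 > 2 → go right; 23 < 25 → go left; 23 > 12 → go right; 23 > 14 → go right; 23 > 20 → go right; 23 > 21 → go right; 23 < 24 → go left. Place as left child of 24.
Insert 8: 8 > 1 → go right; 8 > 2 → go right; 8 < 25 → go left; 8 < 12 → go left. Place as left child of 12.
Insert 27: 27 > 1 → go right; 27 > 2 → go right; 27 > 25 → go right. Place as right child of 25.
Insert 26: 26 > 1 → go right; 26 > 2 → go right; 26 > 25 → go right; 26 < 27 → go left. Place as left child of 27.
Insert 22: 22 > 1 → go right; 22 > 2 → go right; 22 < 25 → go left; 22 > 12 → go right; 22 > 14 → go right; 22 > 20 → go right; 22 > 21 → go right; 22 < 24 → go left; 22 < 23 → go left. Place as left child of 23.

The deepest node is 22 at depth 9.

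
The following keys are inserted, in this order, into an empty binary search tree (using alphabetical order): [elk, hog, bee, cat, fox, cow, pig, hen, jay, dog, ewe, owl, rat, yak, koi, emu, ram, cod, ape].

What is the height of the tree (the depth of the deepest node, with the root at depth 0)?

elk: root
hog: right child of elk (depth 1)
bee: left child of elk (depth 1)
cat: right child of bee (depth 2)
fox: left child of hog (depth 2)
cow: right child of cat (depth 3)
pig: right child of hog (depth 2)
hen: right child of fox (depth 3)
jay: left child of pig (depth 3)
dog: right child of cow (depth 4)
ewe: left child of fox (depth 3)
owl: right child of jay (depth 4)
rat: right child of pig (depth 3)
yak: right child of rat (depth 4)
koi: left child of owl (depth 5)
emu: left child of ewe (depth 4)
ram: left child of rat (depth 4)
cod: left child of cow (depth 4)
ape: left child of bee (depth 2)

The deepest node is koi at depth 5.

5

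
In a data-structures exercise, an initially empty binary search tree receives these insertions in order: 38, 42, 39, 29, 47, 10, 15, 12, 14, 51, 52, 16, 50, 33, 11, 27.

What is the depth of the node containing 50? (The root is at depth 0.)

4

Resulting structure (node: left, right):
  38: L=29, R=42
  42: L=39, R=47
  39: L=–, R=–
  29: L=10, R=33
  47: L=–, R=51
  10: L=–, R=15
  15: L=12, R=16
  12: L=11, R=14
  14: L=–, R=–
  51: L=50, R=52
  52: L=–, R=–
  16: L=–, R=27
  50: L=–, R=–
  33: L=–, R=–
  11: L=–, R=–
  27: L=–, R=–

Path to 50: 38 → 42 → 47 → 51 → 50, which is 4 edges.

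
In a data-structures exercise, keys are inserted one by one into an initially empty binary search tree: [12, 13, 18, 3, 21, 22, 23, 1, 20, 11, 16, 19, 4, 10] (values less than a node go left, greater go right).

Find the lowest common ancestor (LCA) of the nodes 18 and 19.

12: root
13: right child of 12 (depth 1)
18: right child of 13 (depth 2)
3: left child of 12 (depth 1)
21: right child of 18 (depth 3)
22: right child of 21 (depth 4)
23: right child of 22 (depth 5)
1: left child of 3 (depth 2)
20: left child of 21 (depth 4)
11: right child of 3 (depth 2)
16: left child of 18 (depth 3)
19: left child of 20 (depth 5)
4: left child of 11 (depth 3)
10: right child of 4 (depth 4)

Path to 18: 12 → 13 → 18
Path to 19: 12 → 13 → 18 → 21 → 20 → 19
18 lies on both paths and is an ancestor of the other node.

18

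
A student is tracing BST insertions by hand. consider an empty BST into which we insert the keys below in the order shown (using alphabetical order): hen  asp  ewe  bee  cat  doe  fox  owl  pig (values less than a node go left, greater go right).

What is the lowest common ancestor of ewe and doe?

Resulting structure (node: left, right):
  hen: L=asp, R=owl
  asp: L=–, R=ewe
  ewe: L=bee, R=fox
  bee: L=–, R=cat
  cat: L=–, R=doe
  doe: L=–, R=–
  fox: L=–, R=–
  owl: L=–, R=pig
  pig: L=–, R=–

Path to ewe: hen → asp → ewe
Path to doe: hen → asp → ewe → bee → cat → doe
ewe lies on both paths and is an ancestor of the other node.

ewe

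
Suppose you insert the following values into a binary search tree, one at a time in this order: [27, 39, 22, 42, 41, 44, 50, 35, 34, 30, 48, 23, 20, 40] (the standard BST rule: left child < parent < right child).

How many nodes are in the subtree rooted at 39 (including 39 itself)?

10

Resulting structure (node: left, right):
  27: L=22, R=39
  39: L=35, R=42
  22: L=20, R=23
  42: L=41, R=44
  41: L=40, R=–
  44: L=–, R=50
  50: L=48, R=–
  35: L=34, R=–
  34: L=30, R=–
  30: L=–, R=–
  48: L=–, R=–
  23: L=–, R=–
  20: L=–, R=–
  40: L=–, R=–

Subtree rooted at 39 contains: 39, 35, 34, 30, 42, 41, 40, 44, 50, 48 — 10 nodes.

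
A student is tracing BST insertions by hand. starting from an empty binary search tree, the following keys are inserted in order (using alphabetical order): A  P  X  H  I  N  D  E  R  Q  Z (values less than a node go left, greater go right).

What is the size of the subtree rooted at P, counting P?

A: root
P: right child of A (depth 1)
X: right child of P (depth 2)
H: left child of P (depth 2)
I: right child of H (depth 3)
N: right child of I (depth 4)
D: left child of H (depth 3)
E: right child of D (depth 4)
R: left child of X (depth 3)
Q: left child of R (depth 4)
Z: right child of X (depth 3)

Subtree rooted at P contains: P, H, D, E, I, N, X, R, Q, Z — 10 nodes.

10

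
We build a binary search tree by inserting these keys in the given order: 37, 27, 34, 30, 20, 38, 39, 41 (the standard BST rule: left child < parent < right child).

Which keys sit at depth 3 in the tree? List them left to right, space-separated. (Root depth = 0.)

30 41

37: root
27: left child of 37 (depth 1)
34: right child of 27 (depth 2)
30: left child of 34 (depth 3)
20: left child of 27 (depth 2)
38: right child of 37 (depth 1)
39: right child of 38 (depth 2)
41: right child of 39 (depth 3)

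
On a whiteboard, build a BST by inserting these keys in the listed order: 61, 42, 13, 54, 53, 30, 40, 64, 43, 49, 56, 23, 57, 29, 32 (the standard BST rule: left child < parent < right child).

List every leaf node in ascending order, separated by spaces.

Insert 61: tree is empty, so 61 becomes the root.
Insert 42: 42 < 61 → go left. Place as left child of 61.
Insert 13: 13 < 61 → go left; 13 < 42 → go left. Place as left child of 42.
Insert 54: 54 < 61 → go left; 54 > 42 → go right. Place as right child of 42.
Insert 53: 53 < 61 → go left; 53 > 42 → go right; 53 < 54 → go left. Place as left child of 54.
Insert 30: 30 < 61 → go left; 30 < 42 → go left; 30 > 13 → go right. Place as right child of 13.
Insert 40: 40 < 61 → go left; 40 < 42 → go left; 40 > 13 → go right; 40 > 30 → go right. Place as right child of 30.
Insert 64: 64 > 61 → go right. Place as right child of 61.
Insert 43: 43 < 61 → go left; 43 > 42 → go right; 43 < 54 → go left; 43 < 53 → go left. Place as left child of 53.
Insert 49: 49 < 61 → go left; 49 > 42 → go right; 49 < 54 → go left; 49 < 53 → go left; 49 > 43 → go right. Place as right child of 43.
Insert 56: 56 < 61 → go left; 56 > 42 → go right; 56 > 54 → go right. Place as right child of 54.
Insert 23: 23 < 61 → go left; 23 < 42 → go left; 23 > 13 → go right; 23 < 30 → go left. Place as left child of 30.
Insert 57: 57 < 61 → go left; 57 > 42 → go right; 57 > 54 → go right; 57 > 56 → go right. Place as right child of 56.
Insert 29: 29 < 61 → go left; 29 < 42 → go left; 29 > 13 → go right; 29 < 30 → go left; 29 > 23 → go right. Place as right child of 23.
Insert 32: 32 < 61 → go left; 32 < 42 → go left; 32 > 13 → go right; 32 > 30 → go right; 32 < 40 → go left. Place as left child of 40.

29 32 49 57 64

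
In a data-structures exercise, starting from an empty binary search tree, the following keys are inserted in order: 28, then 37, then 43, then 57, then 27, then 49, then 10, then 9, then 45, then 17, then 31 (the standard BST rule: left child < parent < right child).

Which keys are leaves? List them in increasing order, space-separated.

9 17 31 45

28: root
37: right child of 28 (depth 1)
43: right child of 37 (depth 2)
57: right child of 43 (depth 3)
27: left child of 28 (depth 1)
49: left child of 57 (depth 4)
10: left child of 27 (depth 2)
9: left child of 10 (depth 3)
45: left child of 49 (depth 5)
17: right child of 10 (depth 3)
31: left child of 37 (depth 2)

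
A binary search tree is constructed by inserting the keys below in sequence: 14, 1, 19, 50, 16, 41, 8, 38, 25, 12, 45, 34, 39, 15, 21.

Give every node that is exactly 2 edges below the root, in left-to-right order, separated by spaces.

14: root
1: left child of 14 (depth 1)
19: right child of 14 (depth 1)
50: right child of 19 (depth 2)
16: left child of 19 (depth 2)
41: left child of 50 (depth 3)
8: right child of 1 (depth 2)
38: left child of 41 (depth 4)
25: left child of 38 (depth 5)
12: right child of 8 (depth 3)
45: right child of 41 (depth 4)
34: right child of 25 (depth 6)
39: right child of 38 (depth 5)
15: left child of 16 (depth 3)
21: left child of 25 (depth 6)

8 16 50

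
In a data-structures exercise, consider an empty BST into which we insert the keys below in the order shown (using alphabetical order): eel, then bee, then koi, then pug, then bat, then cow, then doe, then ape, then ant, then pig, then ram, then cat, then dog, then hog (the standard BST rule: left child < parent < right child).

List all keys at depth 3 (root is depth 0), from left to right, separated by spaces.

ape cat doe pig ram

Insert eel: tree is empty, so eel becomes the root.
Insert bee: bee < eel → go left. Place as left child of eel.
Insert koi: koi > eel → go right. Place as right child of eel.
Insert pug: pug > eel → go right; pug > koi → go right. Place as right child of koi.
Insert bat: bat < eel → go left; bat < bee → go left. Place as left child of bee.
Insert cow: cow < eel → go left; cow > bee → go right. Place as right child of bee.
Insert doe: doe < eel → go left; doe > bee → go right; doe > cow → go right. Place as right child of cow.
Insert ape: ape < eel → go left; ape < bee → go left; ape < bat → go left. Place as left child of bat.
Insert ant: ant < eel → go left; ant < bee → go left; ant < bat → go left; ant < ape → go left. Place as left child of ape.
Insert pig: pig > eel → go right; pig > koi → go right; pig < pug → go left. Place as left child of pug.
Insert ram: ram > eel → go right; ram > koi → go right; ram > pug → go right. Place as right child of pug.
Insert cat: cat < eel → go left; cat > bee → go right; cat < cow → go left. Place as left child of cow.
Insert dog: dog < eel → go left; dog > bee → go right; dog > cow → go right; dog > doe → go right. Place as right child of doe.
Insert hog: hog > eel → go right; hog < koi → go left. Place as left child of koi.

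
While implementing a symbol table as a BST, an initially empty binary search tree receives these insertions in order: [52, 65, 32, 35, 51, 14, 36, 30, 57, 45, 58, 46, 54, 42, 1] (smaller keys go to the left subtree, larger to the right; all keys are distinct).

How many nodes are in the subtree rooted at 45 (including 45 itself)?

3

Insert 52: tree is empty, so 52 becomes the root.
Insert 65: 65 > 52 → go right. Place as right child of 52.
Insert 32: 32 < 52 → go left. Place as left child of 52.
Insert 35: 35 < 52 → go left; 35 > 32 → go right. Place as right child of 32.
Insert 51: 51 < 52 → go left; 51 > 32 → go right; 51 > 35 → go right. Place as right child of 35.
Insert 14: 14 < 52 → go left; 14 < 32 → go left. Place as left child of 32.
Insert 36: 36 < 52 → go left; 36 > 32 → go right; 36 > 35 → go right; 36 < 51 → go left. Place as left child of 51.
Insert 30: 30 < 52 → go left; 30 < 32 → go left; 30 > 14 → go right. Place as right child of 14.
Insert 57: 57 > 52 → go right; 57 < 65 → go left. Place as left child of 65.
Insert 45: 45 < 52 → go left; 45 > 32 → go right; 45 > 35 → go right; 45 < 51 → go left; 45 > 36 → go right. Place as right child of 36.
Insert 58: 58 > 52 → go right; 58 < 65 → go left; 58 > 57 → go right. Place as right child of 57.
Insert 46: 46 < 52 → go left; 46 > 32 → go right; 46 > 35 → go right; 46 < 51 → go left; 46 > 36 → go right; 46 > 45 → go right. Place as right child of 45.
Insert 54: 54 > 52 → go right; 54 < 65 → go left; 54 < 57 → go left. Place as left child of 57.
Insert 42: 42 < 52 → go left; 42 > 32 → go right; 42 > 35 → go right; 42 < 51 → go left; 42 > 36 → go right; 42 < 45 → go left. Place as left child of 45.
Insert 1: 1 < 52 → go left; 1 < 32 → go left; 1 < 14 → go left. Place as left child of 14.

Subtree rooted at 45 contains: 45, 42, 46 — 3 nodes.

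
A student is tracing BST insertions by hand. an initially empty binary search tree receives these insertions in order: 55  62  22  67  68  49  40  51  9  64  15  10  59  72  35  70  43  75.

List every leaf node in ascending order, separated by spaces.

10 35 43 51 59 64 70 75

Insert 55: tree is empty, so 55 becomes the root.
Insert 62: 62 > 55 → go right. Place as right child of 55.
Insert 22: 22 < 55 → go left. Place as left child of 55.
Insert 67: 67 > 55 → go right; 67 > 62 → go right. Place as right child of 62.
Insert 68: 68 > 55 → go right; 68 > 62 → go right; 68 > 67 → go right. Place as right child of 67.
Insert 49: 49 < 55 → go left; 49 > 22 → go right. Place as right child of 22.
Insert 40: 40 < 55 → go left; 40 > 22 → go right; 40 < 49 → go left. Place as left child of 49.
Insert 51: 51 < 55 → go left; 51 > 22 → go right; 51 > 49 → go right. Place as right child of 49.
Insert 9: 9 < 55 → go left; 9 < 22 → go left. Place as left child of 22.
Insert 64: 64 > 55 → go right; 64 > 62 → go right; 64 < 67 → go left. Place as left child of 67.
Insert 15: 15 < 55 → go left; 15 < 22 → go left; 15 > 9 → go right. Place as right child of 9.
Insert 10: 10 < 55 → go left; 10 < 22 → go left; 10 > 9 → go right; 10 < 15 → go left. Place as left child of 15.
Insert 59: 59 > 55 → go right; 59 < 62 → go left. Place as left child of 62.
Insert 72: 72 > 55 → go right; 72 > 62 → go right; 72 > 67 → go right; 72 > 68 → go right. Place as right child of 68.
Insert 35: 35 < 55 → go left; 35 > 22 → go right; 35 < 49 → go left; 35 < 40 → go left. Place as left child of 40.
Insert 70: 70 > 55 → go right; 70 > 62 → go right; 70 > 67 → go right; 70 > 68 → go right; 70 < 72 → go left. Place as left child of 72.
Insert 43: 43 < 55 → go left; 43 > 22 → go right; 43 < 49 → go left; 43 > 40 → go right. Place as right child of 40.
Insert 75: 75 > 55 → go right; 75 > 62 → go right; 75 > 67 → go right; 75 > 68 → go right; 75 > 72 → go right. Place as right child of 72.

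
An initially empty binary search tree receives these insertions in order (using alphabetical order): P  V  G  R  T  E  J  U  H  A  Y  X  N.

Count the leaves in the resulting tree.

Insert P: tree is empty, so P becomes the root.
Insert V: V > P → go right. Place as right child of P.
Insert G: G < P → go left. Place as left child of P.
Insert R: R > P → go right; R < V → go left. Place as left child of V.
Insert T: T > P → go right; T < V → go left; T > R → go right. Place as right child of R.
Insert E: E < P → go left; E < G → go left. Place as left child of G.
Insert J: J < P → go left; J > G → go right. Place as right child of G.
Insert U: U > P → go right; U < V → go left; U > R → go right; U > T → go right. Place as right child of T.
Insert H: H < P → go left; H > G → go right; H < J → go left. Place as left child of J.
Insert A: A < P → go left; A < G → go left; A < E → go left. Place as left child of E.
Insert Y: Y > P → go right; Y > V → go right. Place as right child of V.
Insert X: X > P → go right; X > V → go right; X < Y → go left. Place as left child of Y.
Insert N: N < P → go left; N > G → go right; N > J → go right. Place as right child of J.

Leaves: A, H, N, U, X — 5 in total.

5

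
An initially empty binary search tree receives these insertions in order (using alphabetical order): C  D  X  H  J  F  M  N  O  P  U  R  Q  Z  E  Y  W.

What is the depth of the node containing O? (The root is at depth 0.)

C: root
D: right child of C (depth 1)
X: right child of D (depth 2)
H: left child of X (depth 3)
J: right child of H (depth 4)
F: left child of H (depth 4)
M: right child of J (depth 5)
N: right child of M (depth 6)
O: right child of N (depth 7)
P: right child of O (depth 8)
U: right child of P (depth 9)
R: left child of U (depth 10)
Q: left child of R (depth 11)
Z: right child of X (depth 3)
E: left child of F (depth 5)
Y: left child of Z (depth 4)
W: right child of U (depth 10)

Path to O: C → D → X → H → J → M → N → O, which is 7 edges.

7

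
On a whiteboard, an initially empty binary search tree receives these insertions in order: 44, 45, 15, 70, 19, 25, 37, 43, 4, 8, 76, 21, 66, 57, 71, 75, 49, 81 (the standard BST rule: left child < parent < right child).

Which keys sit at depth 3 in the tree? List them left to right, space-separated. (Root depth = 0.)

8 25 66 76

44: root
45: right child of 44 (depth 1)
15: left child of 44 (depth 1)
70: right child of 45 (depth 2)
19: right child of 15 (depth 2)
25: right child of 19 (depth 3)
37: right child of 25 (depth 4)
43: right child of 37 (depth 5)
4: left child of 15 (depth 2)
8: right child of 4 (depth 3)
76: right child of 70 (depth 3)
21: left child of 25 (depth 4)
66: left child of 70 (depth 3)
57: left child of 66 (depth 4)
71: left child of 76 (depth 4)
75: right child of 71 (depth 5)
49: left child of 57 (depth 5)
81: right child of 76 (depth 4)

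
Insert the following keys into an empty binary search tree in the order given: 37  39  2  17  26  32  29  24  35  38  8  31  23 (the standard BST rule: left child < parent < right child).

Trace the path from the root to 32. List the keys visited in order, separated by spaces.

37 2 17 26 32

Insert 37: tree is empty, so 37 becomes the root.
Insert 39: 39 > 37 → go right. Place as right child of 37.
Insert 2: 2 < 37 → go left. Place as left child of 37.
Insert 17: 17 < 37 → go left; 17 > 2 → go right. Place as right child of 2.
Insert 26: 26 < 37 → go left; 26 > 2 → go right; 26 > 17 → go right. Place as right child of 17.
Insert 32: 32 < 37 → go left; 32 > 2 → go right; 32 > 17 → go right; 32 > 26 → go right. Place as right child of 26.
Insert 29: 29 < 37 → go left; 29 > 2 → go right; 29 > 17 → go right; 29 > 26 → go right; 29 < 32 → go left. Place as left child of 32.
Insert 24: 24 < 37 → go left; 24 > 2 → go right; 24 > 17 → go right; 24 < 26 → go left. Place as left child of 26.
Insert 35: 35 < 37 → go left; 35 > 2 → go right; 35 > 17 → go right; 35 > 26 → go right; 35 > 32 → go right. Place as right child of 32.
Insert 38: 38 > 37 → go right; 38 < 39 → go left. Place as left child of 39.
Insert 8: 8 < 37 → go left; 8 > 2 → go right; 8 < 17 → go left. Place as left child of 17.
Insert 31: 31 < 37 → go left; 31 > 2 → go right; 31 > 17 → go right; 31 > 26 → go right; 31 < 32 → go left; 31 > 29 → go right. Place as right child of 29.
Insert 23: 23 < 37 → go left; 23 > 2 → go right; 23 > 17 → go right; 23 < 26 → go left; 23 < 24 → go left. Place as left child of 24.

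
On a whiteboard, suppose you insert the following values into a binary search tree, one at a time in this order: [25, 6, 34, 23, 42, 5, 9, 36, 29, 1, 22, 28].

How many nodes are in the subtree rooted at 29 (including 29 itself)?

2

25: root
6: left child of 25 (depth 1)
34: right child of 25 (depth 1)
23: right child of 6 (depth 2)
42: right child of 34 (depth 2)
5: left child of 6 (depth 2)
9: left child of 23 (depth 3)
36: left child of 42 (depth 3)
29: left child of 34 (depth 2)
1: left child of 5 (depth 3)
22: right child of 9 (depth 4)
28: left child of 29 (depth 3)

Subtree rooted at 29 contains: 29, 28 — 2 nodes.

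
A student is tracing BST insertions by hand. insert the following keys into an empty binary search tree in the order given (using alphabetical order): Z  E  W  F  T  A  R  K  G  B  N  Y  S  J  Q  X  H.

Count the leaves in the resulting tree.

Resulting structure (node: left, right):
  Z: L=E, R=–
  E: L=A, R=W
  W: L=F, R=Y
  F: L=–, R=T
  T: L=R, R=–
  A: L=–, R=B
  R: L=K, R=S
  K: L=G, R=N
  G: L=–, R=J
  B: L=–, R=–
  N: L=–, R=Q
  Y: L=X, R=–
  S: L=–, R=–
  J: L=H, R=–
  Q: L=–, R=–
  X: L=–, R=–
  H: L=–, R=–

Leaves: B, H, Q, S, X — 5 in total.

5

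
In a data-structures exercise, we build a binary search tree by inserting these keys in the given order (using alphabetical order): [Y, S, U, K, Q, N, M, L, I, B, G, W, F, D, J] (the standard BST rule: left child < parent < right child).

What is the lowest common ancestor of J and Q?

K

Insert Y: tree is empty, so Y becomes the root.
Insert S: S < Y → go left. Place as left child of Y.
Insert U: U < Y → go left; U > S → go right. Place as right child of S.
Insert K: K < Y → go left; K < S → go left. Place as left child of S.
Insert Q: Q < Y → go left; Q < S → go left; Q > K → go right. Place as right child of K.
Insert N: N < Y → go left; N < S → go left; N > K → go right; N < Q → go left. Place as left child of Q.
Insert M: M < Y → go left; M < S → go left; M > K → go right; M < Q → go left; M < N → go left. Place as left child of N.
Insert L: L < Y → go left; L < S → go left; L > K → go right; L < Q → go left; L < N → go left; L < M → go left. Place as left child of M.
Insert I: I < Y → go left; I < S → go left; I < K → go left. Place as left child of K.
Insert B: B < Y → go left; B < S → go left; B < K → go left; B < I → go left. Place as left child of I.
Insert G: G < Y → go left; G < S → go left; G < K → go left; G < I → go left; G > B → go right. Place as right child of B.
Insert W: W < Y → go left; W > S → go right; W > U → go right. Place as right child of U.
Insert F: F < Y → go left; F < S → go left; F < K → go left; F < I → go left; F > B → go right; F < G → go left. Place as left child of G.
Insert D: D < Y → go left; D < S → go left; D < K → go left; D < I → go left; D > B → go right; D < G → go left; D < F → go left. Place as left child of F.
Insert J: J < Y → go left; J < S → go left; J < K → go left; J > I → go right. Place as right child of I.

Path to J: Y → S → K → I → J
Path to Q: Y → S → K → Q
The paths share a prefix ending at K, then split left and right.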